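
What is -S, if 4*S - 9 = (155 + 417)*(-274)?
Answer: 156719/4 ≈ 39180.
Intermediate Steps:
S = -156719/4 (S = 9/4 + ((155 + 417)*(-274))/4 = 9/4 + (572*(-274))/4 = 9/4 + (¼)*(-156728) = 9/4 - 39182 = -156719/4 ≈ -39180.)
-S = -1*(-156719/4) = 156719/4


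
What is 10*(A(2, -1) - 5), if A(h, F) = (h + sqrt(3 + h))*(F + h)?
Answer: -30 + 10*sqrt(5) ≈ -7.6393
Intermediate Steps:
A(h, F) = (F + h)*(h + sqrt(3 + h))
10*(A(2, -1) - 5) = 10*((2**2 - 1*2 - sqrt(3 + 2) + 2*sqrt(3 + 2)) - 5) = 10*((4 - 2 - sqrt(5) + 2*sqrt(5)) - 5) = 10*((2 + sqrt(5)) - 5) = 10*(-3 + sqrt(5)) = -30 + 10*sqrt(5)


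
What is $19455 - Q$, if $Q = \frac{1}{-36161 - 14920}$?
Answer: $\frac{993780856}{51081} \approx 19455.0$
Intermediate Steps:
$Q = - \frac{1}{51081}$ ($Q = \frac{1}{-51081} = - \frac{1}{51081} \approx -1.9577 \cdot 10^{-5}$)
$19455 - Q = 19455 - - \frac{1}{51081} = 19455 + \frac{1}{51081} = \frac{993780856}{51081}$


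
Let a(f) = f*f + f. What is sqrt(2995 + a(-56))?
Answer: 45*sqrt(3) ≈ 77.942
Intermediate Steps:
a(f) = f + f**2 (a(f) = f**2 + f = f + f**2)
sqrt(2995 + a(-56)) = sqrt(2995 - 56*(1 - 56)) = sqrt(2995 - 56*(-55)) = sqrt(2995 + 3080) = sqrt(6075) = 45*sqrt(3)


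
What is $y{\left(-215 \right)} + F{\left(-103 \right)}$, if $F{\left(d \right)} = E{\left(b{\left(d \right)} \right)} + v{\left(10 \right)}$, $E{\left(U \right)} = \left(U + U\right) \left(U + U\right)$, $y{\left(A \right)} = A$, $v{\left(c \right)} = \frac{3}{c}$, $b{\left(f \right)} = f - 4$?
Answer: $\frac{455813}{10} \approx 45581.0$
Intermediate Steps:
$b{\left(f \right)} = -4 + f$
$E{\left(U \right)} = 4 U^{2}$ ($E{\left(U \right)} = 2 U 2 U = 4 U^{2}$)
$F{\left(d \right)} = \frac{3}{10} + 4 \left(-4 + d\right)^{2}$ ($F{\left(d \right)} = 4 \left(-4 + d\right)^{2} + \frac{3}{10} = \frac{3}{10} + 4 \left(-4 + d\right)^{2}$)
$y{\left(-215 \right)} + F{\left(-103 \right)} = -215 + \left(\frac{3}{10} + 4 \left(-4 - 103\right)^{2}\right) = -215 + \left(\frac{3}{10} + 4 \left(-107\right)^{2}\right) = -215 + \left(\frac{3}{10} + 4 \cdot 11449\right) = -215 + \left(\frac{3}{10} + 45796\right) = -215 + \frac{457963}{10} = \frac{455813}{10}$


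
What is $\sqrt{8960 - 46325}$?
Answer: $i \sqrt{37365} \approx 193.3 i$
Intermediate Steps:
$\sqrt{8960 - 46325} = \sqrt{-37365} = i \sqrt{37365}$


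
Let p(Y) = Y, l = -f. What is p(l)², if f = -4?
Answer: 16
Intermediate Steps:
l = 4 (l = -1*(-4) = 4)
p(l)² = 4² = 16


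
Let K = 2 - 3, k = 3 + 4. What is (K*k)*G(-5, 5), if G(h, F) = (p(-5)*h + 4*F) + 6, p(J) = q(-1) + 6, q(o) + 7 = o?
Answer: -252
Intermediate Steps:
q(o) = -7 + o
p(J) = -2 (p(J) = (-7 - 1) + 6 = -8 + 6 = -2)
k = 7
G(h, F) = 6 - 2*h + 4*F (G(h, F) = (-2*h + 4*F) + 6 = 6 - 2*h + 4*F)
K = -1
(K*k)*G(-5, 5) = (-1*7)*(6 - 2*(-5) + 4*5) = -7*(6 + 10 + 20) = -7*36 = -252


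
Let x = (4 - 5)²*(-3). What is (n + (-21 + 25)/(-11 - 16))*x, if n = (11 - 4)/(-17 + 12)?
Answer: 209/45 ≈ 4.6444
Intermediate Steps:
n = -7/5 (n = 7/(-5) = 7*(-⅕) = -7/5 ≈ -1.4000)
x = -3 (x = (-1)²*(-3) = 1*(-3) = -3)
(n + (-21 + 25)/(-11 - 16))*x = (-7/5 + (-21 + 25)/(-11 - 16))*(-3) = (-7/5 + 4/(-27))*(-3) = (-7/5 + 4*(-1/27))*(-3) = (-7/5 - 4/27)*(-3) = -209/135*(-3) = 209/45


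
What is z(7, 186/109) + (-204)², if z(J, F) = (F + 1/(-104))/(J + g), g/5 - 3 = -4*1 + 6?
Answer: 15096306467/362752 ≈ 41616.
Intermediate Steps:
g = 25 (g = 15 + 5*(-4*1 + 6) = 15 + 5*(-4 + 6) = 15 + 5*2 = 15 + 10 = 25)
z(J, F) = (-1/104 + F)/(25 + J) (z(J, F) = (F + 1/(-104))/(J + 25) = (F - 1/104)/(25 + J) = (-1/104 + F)/(25 + J))
z(7, 186/109) + (-204)² = (-1/104 + 186/109)/(25 + 7) + (-204)² = (-1/104 + 186*(1/109))/32 + 41616 = (-1/104 + 186/109)/32 + 41616 = (1/32)*(19235/11336) + 41616 = 19235/362752 + 41616 = 15096306467/362752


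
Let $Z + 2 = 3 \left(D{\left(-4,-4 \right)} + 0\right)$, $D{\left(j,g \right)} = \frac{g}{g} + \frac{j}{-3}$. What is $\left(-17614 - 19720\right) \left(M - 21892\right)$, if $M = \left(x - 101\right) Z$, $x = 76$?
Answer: $821982678$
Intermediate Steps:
$D{\left(j,g \right)} = 1 - \frac{j}{3}$ ($D{\left(j,g \right)} = 1 + j \left(- \frac{1}{3}\right) = 1 - \frac{j}{3}$)
$Z = 5$ ($Z = -2 + 3 \left(\left(1 - - \frac{4}{3}\right) + 0\right) = -2 + 3 \left(\left(1 + \frac{4}{3}\right) + 0\right) = -2 + 3 \left(\frac{7}{3} + 0\right) = -2 + 3 \cdot \frac{7}{3} = -2 + 7 = 5$)
$M = -125$ ($M = \left(76 - 101\right) 5 = \left(-25\right) 5 = -125$)
$\left(-17614 - 19720\right) \left(M - 21892\right) = \left(-17614 - 19720\right) \left(-125 - 21892\right) = \left(-37334\right) \left(-22017\right) = 821982678$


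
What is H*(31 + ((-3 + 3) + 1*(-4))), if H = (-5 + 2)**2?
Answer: 243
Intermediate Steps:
H = 9 (H = (-3)**2 = 9)
H*(31 + ((-3 + 3) + 1*(-4))) = 9*(31 + ((-3 + 3) + 1*(-4))) = 9*(31 + (0 - 4)) = 9*(31 - 4) = 9*27 = 243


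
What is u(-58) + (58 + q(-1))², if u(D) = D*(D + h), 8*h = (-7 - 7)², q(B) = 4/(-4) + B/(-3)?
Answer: 47071/9 ≈ 5230.1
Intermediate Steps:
q(B) = -1 - B/3 (q(B) = 4*(-¼) + B*(-⅓) = -1 - B/3)
h = 49/2 (h = (-7 - 7)²/8 = (⅛)*(-14)² = (⅛)*196 = 49/2 ≈ 24.500)
u(D) = D*(49/2 + D) (u(D) = D*(D + 49/2) = D*(49/2 + D))
u(-58) + (58 + q(-1))² = (½)*(-58)*(49 + 2*(-58)) + (58 + (-1 - ⅓*(-1)))² = (½)*(-58)*(49 - 116) + (58 + (-1 + ⅓))² = (½)*(-58)*(-67) + (58 - ⅔)² = 1943 + (172/3)² = 1943 + 29584/9 = 47071/9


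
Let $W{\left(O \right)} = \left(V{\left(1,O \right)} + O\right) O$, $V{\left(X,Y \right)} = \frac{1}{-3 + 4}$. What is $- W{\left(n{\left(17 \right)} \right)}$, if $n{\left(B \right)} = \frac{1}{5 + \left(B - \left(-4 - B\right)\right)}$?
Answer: $- \frac{44}{1849} \approx -0.023797$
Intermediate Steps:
$n{\left(B \right)} = \frac{1}{9 + 2 B}$ ($n{\left(B \right)} = \frac{1}{5 + \left(B + \left(4 + B\right)\right)} = \frac{1}{5 + \left(4 + 2 B\right)} = \frac{1}{9 + 2 B}$)
$V{\left(X,Y \right)} = 1$ ($V{\left(X,Y \right)} = 1^{-1} = 1$)
$W{\left(O \right)} = O \left(1 + O\right)$ ($W{\left(O \right)} = \left(1 + O\right) O = O \left(1 + O\right)$)
$- W{\left(n{\left(17 \right)} \right)} = - \frac{1 + \frac{1}{9 + 2 \cdot 17}}{9 + 2 \cdot 17} = - \frac{1 + \frac{1}{9 + 34}}{9 + 34} = - \frac{1 + \frac{1}{43}}{43} = - \frac{44}{43 \cdot 43} = \left(-1\right) \frac{44}{1849} = - \frac{44}{1849}$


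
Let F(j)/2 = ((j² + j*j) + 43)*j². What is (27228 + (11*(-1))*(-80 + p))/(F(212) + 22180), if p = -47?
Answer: 28625/8083739908 ≈ 3.5411e-6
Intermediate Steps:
F(j) = 2*j²*(43 + 2*j²) (F(j) = 2*(((j² + j*j) + 43)*j²) = 2*(((j² + j²) + 43)*j²) = 2*((2*j² + 43)*j²) = 2*((43 + 2*j²)*j²) = 2*(j²*(43 + 2*j²)) = 2*j²*(43 + 2*j²))
(27228 + (11*(-1))*(-80 + p))/(F(212) + 22180) = (27228 + (11*(-1))*(-80 - 47))/(212²*(86 + 4*212²) + 22180) = (27228 - 11*(-127))/(44944*(86 + 4*44944) + 22180) = (27228 + 1397)/(44944*(86 + 179776) + 22180) = 28625/(44944*179862 + 22180) = 28625/(8083717728 + 22180) = 28625/8083739908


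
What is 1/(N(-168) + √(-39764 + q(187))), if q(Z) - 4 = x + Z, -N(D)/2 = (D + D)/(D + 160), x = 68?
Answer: -84/46561 - I*√39505/46561 ≈ -0.0018041 - 0.0042688*I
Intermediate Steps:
N(D) = -4*D/(160 + D) (N(D) = -2*(D + D)/(D + 160) = -2*2*D/(160 + D) = -4*D/(160 + D))
q(Z) = 72 + Z (q(Z) = 4 + (68 + Z) = 72 + Z)
1/(N(-168) + √(-39764 + q(187))) = 1/(-4*(-168)/(160 - 168) + √(-39764 + (72 + 187))) = 1/(-4*(-168)/(-8) + √(-39764 + 259)) = 1/(-4*(-168)*(-⅛) + √(-39505)) = 1/(-84 + I*√39505)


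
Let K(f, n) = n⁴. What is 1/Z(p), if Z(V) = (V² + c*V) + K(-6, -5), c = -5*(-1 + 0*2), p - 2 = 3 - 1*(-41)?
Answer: 1/2971 ≈ 0.00033659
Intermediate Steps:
p = 46 (p = 2 + (3 - 1*(-41)) = 2 + (3 + 41) = 2 + 44 = 46)
c = 5 (c = -5*(-1 + 0) = -5*(-1) = 5)
Z(V) = 625 + V² + 5*V (Z(V) = (V² + 5*V) + (-5)⁴ = (V² + 5*V) + 625 = 625 + V² + 5*V)
1/Z(p) = 1/(625 + 46² + 5*46) = 1/(625 + 2116 + 230) = 1/2971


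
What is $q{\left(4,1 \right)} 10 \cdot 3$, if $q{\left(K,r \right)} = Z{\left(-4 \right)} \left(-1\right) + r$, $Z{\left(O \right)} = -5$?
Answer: $180$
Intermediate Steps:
$q{\left(K,r \right)} = 5 + r$ ($q{\left(K,r \right)} = \left(-5\right) \left(-1\right) + r = 5 + r$)
$q{\left(4,1 \right)} 10 \cdot 3 = \left(5 + 1\right) 10 \cdot 3 = 6 \cdot 10 \cdot 3 = 60 \cdot 3 = 180$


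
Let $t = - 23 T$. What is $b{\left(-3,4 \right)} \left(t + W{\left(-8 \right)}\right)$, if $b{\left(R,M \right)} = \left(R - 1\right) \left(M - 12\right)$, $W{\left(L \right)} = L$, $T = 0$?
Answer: $-256$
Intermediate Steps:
$b{\left(R,M \right)} = \left(-1 + R\right) \left(-12 + M\right)$
$t = 0$ ($t = \left(-23\right) 0 = 0$)
$b{\left(-3,4 \right)} \left(t + W{\left(-8 \right)}\right) = \left(12 - 4 - -36 + 4 \left(-3\right)\right) \left(0 - 8\right) = \left(12 - 4 + 36 - 12\right) \left(-8\right) = 32 \left(-8\right) = -256$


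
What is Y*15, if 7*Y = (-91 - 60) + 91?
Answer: -900/7 ≈ -128.57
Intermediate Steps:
Y = -60/7 (Y = ((-91 - 60) + 91)/7 = (-151 + 91)/7 = (1/7)*(-60) = -60/7 ≈ -8.5714)
Y*15 = -60/7*15 = -900/7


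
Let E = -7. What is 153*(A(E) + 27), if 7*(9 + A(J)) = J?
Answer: 2601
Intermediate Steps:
A(J) = -9 + J/7
153*(A(E) + 27) = 153*((-9 + (1/7)*(-7)) + 27) = 153*((-9 - 1) + 27) = 153*(-10 + 27) = 153*17 = 2601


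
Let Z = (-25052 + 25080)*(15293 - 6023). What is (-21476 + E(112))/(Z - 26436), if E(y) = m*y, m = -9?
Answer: -5621/58281 ≈ -0.096447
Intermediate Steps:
E(y) = -9*y
Z = 259560 (Z = 28*9270 = 259560)
(-21476 + E(112))/(Z - 26436) = (-21476 - 9*112)/(259560 - 26436) = (-21476 - 1008)/233124 = -22484*1/233124 = -5621/58281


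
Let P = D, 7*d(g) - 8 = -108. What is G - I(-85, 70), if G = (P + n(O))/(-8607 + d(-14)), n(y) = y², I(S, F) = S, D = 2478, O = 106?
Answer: 5033667/60349 ≈ 83.409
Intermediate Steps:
d(g) = -100/7 (d(g) = 8/7 + (⅐)*(-108) = 8/7 - 108/7 = -100/7)
P = 2478
G = -95998/60349 (G = (2478 + 106²)/(-8607 - 100/7) = (2478 + 11236)/(-60349/7) = 13714*(-7/60349) = -95998/60349 ≈ -1.5907)
G - I(-85, 70) = -95998/60349 - 1*(-85) = -95998/60349 + 85 = 5033667/60349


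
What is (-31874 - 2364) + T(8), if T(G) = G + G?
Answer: -34222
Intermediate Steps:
T(G) = 2*G
(-31874 - 2364) + T(8) = (-31874 - 2364) + 2*8 = -34238 + 16 = -34222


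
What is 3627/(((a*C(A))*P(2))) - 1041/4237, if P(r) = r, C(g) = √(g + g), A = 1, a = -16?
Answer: -1041/4237 - 3627*√2/64 ≈ -80.392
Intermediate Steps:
C(g) = √2*√g (C(g) = √(2*g) = √2*√g)
3627/(((a*C(A))*P(2))) - 1041/4237 = 3627/((-16*√2*√1*2)) - 1041/4237 = 3627/((-16*√2*2)) - 1041*1/4237 = 3627/((-16*√2*2)) - 1041/4237 = 3627/((-32*√2)) - 1041/4237 = 3627*(-√2/64) - 1041/4237 = -3627*√2/64 - 1041/4237 = -1041/4237 - 3627*√2/64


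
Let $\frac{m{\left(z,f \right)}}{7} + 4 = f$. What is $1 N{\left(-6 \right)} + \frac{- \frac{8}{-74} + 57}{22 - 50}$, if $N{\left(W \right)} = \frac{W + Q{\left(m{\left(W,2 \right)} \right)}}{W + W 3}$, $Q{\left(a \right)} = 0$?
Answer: $- \frac{927}{518} \approx -1.7896$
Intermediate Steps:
$m{\left(z,f \right)} = -28 + 7 f$
$N{\left(W \right)} = \frac{1}{4}$ ($N{\left(W \right)} = \frac{W + 0}{W + W 3} = \frac{W}{W + 3 W} = \frac{W}{4 W} = W \frac{1}{4 W} = \frac{1}{4}$)
$1 N{\left(-6 \right)} + \frac{- \frac{8}{-74} + 57}{22 - 50} = 1 \cdot \frac{1}{4} + \frac{- \frac{8}{-74} + 57}{22 - 50} = \frac{1}{4} + \frac{\left(-8\right) \left(- \frac{1}{74}\right) + 57}{-28} = \frac{1}{4} + \left(\frac{4}{37} + 57\right) \left(- \frac{1}{28}\right) = \frac{1}{4} + \frac{2113}{37} \left(- \frac{1}{28}\right) = \frac{1}{4} - \frac{2113}{1036} = - \frac{927}{518}$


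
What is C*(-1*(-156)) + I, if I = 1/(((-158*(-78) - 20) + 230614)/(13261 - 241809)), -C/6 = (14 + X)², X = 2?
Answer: -29103634018/121459 ≈ -2.3962e+5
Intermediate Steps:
C = -1536 (C = -6*(14 + 2)² = -6*16² = -6*256 = -1536)
I = -114274/121459 (I = 1/(((12324 - 20) + 230614)/(-228548)) = 1/((12304 + 230614)*(-1/228548)) = 1/(242918*(-1/228548)) = 1/(-121459/114274) = -114274/121459 ≈ -0.94084)
C*(-1*(-156)) + I = -(-1536)*(-156) - 114274/121459 = -1536*156 - 114274/121459 = -239616 - 114274/121459 = -29103634018/121459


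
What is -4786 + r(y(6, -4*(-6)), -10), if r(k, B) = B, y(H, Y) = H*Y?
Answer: -4796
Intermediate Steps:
-4786 + r(y(6, -4*(-6)), -10) = -4786 - 10 = -4796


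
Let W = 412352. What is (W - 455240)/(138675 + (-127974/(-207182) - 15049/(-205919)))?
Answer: -914859158772552/2958140407594087 ≈ -0.30927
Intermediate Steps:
(W - 455240)/(138675 + (-127974/(-207182) - 15049/(-205919))) = (412352 - 455240)/(138675 + (-127974/(-207182) - 15049/(-205919))) = -42888/(138675 + (-127974*(-1/207182) - 15049*(-1/205919))) = -42888/(138675 + (63987/103591 + 15049/205919)) = -42888/(138675 + 14735080012/21331355129) = -42888/2958140407594087/21331355129 = -42888*21331355129/2958140407594087 = -914859158772552/2958140407594087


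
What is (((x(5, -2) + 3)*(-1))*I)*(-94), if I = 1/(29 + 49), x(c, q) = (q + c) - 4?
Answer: 94/39 ≈ 2.4103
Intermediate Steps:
x(c, q) = -4 + c + q (x(c, q) = (c + q) - 4 = -4 + c + q)
I = 1/78 ≈ 0.012821
(((x(5, -2) + 3)*(-1))*I)*(-94) = ((((-4 + 5 - 2) + 3)*(-1))*(1/78))*(-94) = (((-1 + 3)*(-1))*(1/78))*(-94) = ((2*(-1))*(1/78))*(-94) = -2*1/78*(-94) = -1/39*(-94) = 94/39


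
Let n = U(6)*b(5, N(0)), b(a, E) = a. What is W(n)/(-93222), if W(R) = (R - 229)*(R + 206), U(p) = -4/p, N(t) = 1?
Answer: 211888/419499 ≈ 0.50510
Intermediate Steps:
n = -10/3 (n = -4/6*5 = -4*1/6*5 = -2/3*5 = -10/3 ≈ -3.3333)
W(R) = (-229 + R)*(206 + R)
W(n)/(-93222) = (-47174 + (-10/3)**2 - 23*(-10/3))/(-93222) = (-47174 + 100/9 + 230/3)*(-1/93222) = -423776/9*(-1/93222) = 211888/419499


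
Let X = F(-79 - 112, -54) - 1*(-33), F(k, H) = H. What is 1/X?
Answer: -1/21 ≈ -0.047619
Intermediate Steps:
X = -21 (X = -54 - 1*(-33) = -54 + 33 = -21)
1/X = 1/(-21) = -1/21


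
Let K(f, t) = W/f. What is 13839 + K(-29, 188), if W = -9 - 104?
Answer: 401444/29 ≈ 13843.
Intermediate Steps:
W = -113
K(f, t) = -113/f
13839 + K(-29, 188) = 13839 - 113/(-29) = 13839 - 113*(-1/29) = 13839 + 113/29 = 401444/29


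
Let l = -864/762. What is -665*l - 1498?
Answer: -94486/127 ≈ -743.98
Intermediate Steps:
l = -144/127 (l = -864*1/762 = -144/127 ≈ -1.1339)
-665*l - 1498 = -665*(-144/127) - 1498 = 95760/127 - 1498 = -94486/127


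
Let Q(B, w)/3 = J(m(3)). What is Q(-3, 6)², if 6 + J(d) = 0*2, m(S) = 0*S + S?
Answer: 324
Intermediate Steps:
m(S) = S (m(S) = 0 + S = S)
J(d) = -6 (J(d) = -6 + 0*2 = -6 + 0 = -6)
Q(B, w) = -18 (Q(B, w) = 3*(-6) = -18)
Q(-3, 6)² = (-18)² = 324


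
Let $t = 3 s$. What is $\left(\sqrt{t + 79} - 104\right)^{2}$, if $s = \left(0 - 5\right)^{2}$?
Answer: $\left(104 - \sqrt{154}\right)^{2} \approx 8388.8$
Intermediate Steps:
$s = 25$ ($s = \left(-5\right)^{2} = 25$)
$t = 75$ ($t = 3 \cdot 25 = 75$)
$\left(\sqrt{t + 79} - 104\right)^{2} = \left(\sqrt{75 + 79} - 104\right)^{2} = \left(\sqrt{154} - 104\right)^{2} = \left(-104 + \sqrt{154}\right)^{2}$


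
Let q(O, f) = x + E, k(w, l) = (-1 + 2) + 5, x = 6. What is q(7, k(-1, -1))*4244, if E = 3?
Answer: 38196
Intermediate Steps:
k(w, l) = 6 (k(w, l) = 1 + 5 = 6)
q(O, f) = 9 (q(O, f) = 6 + 3 = 9)
q(7, k(-1, -1))*4244 = 9*4244 = 38196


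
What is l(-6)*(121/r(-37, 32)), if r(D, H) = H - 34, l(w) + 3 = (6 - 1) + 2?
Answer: -242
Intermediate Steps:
l(w) = 4 (l(w) = -3 + ((6 - 1) + 2) = -3 + (5 + 2) = -3 + 7 = 4)
r(D, H) = -34 + H
l(-6)*(121/r(-37, 32)) = 4*(121/(-34 + 32)) = 4*(121/(-2)) = 4*(121*(-1/2)) = 4*(-121/2) = -242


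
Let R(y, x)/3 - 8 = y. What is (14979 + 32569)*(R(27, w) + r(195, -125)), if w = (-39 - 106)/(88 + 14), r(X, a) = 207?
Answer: 14834976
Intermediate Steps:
w = -145/102 ≈ -1.4216
R(y, x) = 24 + 3*y
(14979 + 32569)*(R(27, w) + r(195, -125)) = (14979 + 32569)*((24 + 3*27) + 207) = 47548*((24 + 81) + 207) = 47548*(105 + 207) = 47548*312 = 14834976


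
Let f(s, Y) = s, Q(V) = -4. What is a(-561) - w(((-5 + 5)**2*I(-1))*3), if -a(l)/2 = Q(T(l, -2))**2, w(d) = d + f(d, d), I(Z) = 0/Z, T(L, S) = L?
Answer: -32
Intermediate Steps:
I(Z) = 0
w(d) = 2*d (w(d) = d + d = 2*d)
a(l) = -32 (a(l) = -2*(-4)**2 = -2*16 = -32)
a(-561) - w(((-5 + 5)**2*I(-1))*3) = -32 - 2*((-5 + 5)**2*0)*3 = -32 - 2*(0**2*0)*3 = -32 - 2*(0*0)*3 = -32 - 2*0*3 = -32 - 2*0 = -32 - 1*0 = -32 + 0 = -32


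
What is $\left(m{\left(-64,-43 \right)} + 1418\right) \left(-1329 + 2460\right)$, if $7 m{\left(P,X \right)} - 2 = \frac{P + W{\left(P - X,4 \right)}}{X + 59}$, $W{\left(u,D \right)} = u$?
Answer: $\frac{179560953}{112} \approx 1.6032 \cdot 10^{6}$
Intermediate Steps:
$m{\left(P,X \right)} = \frac{2}{7} + \frac{- X + 2 P}{7 \left(59 + X\right)}$ ($m{\left(P,X \right)} = \frac{2}{7} + \frac{\left(P + \left(P - X\right)\right) \frac{1}{X + 59}}{7} = \frac{2}{7} + \frac{\left(- X + 2 P\right) \frac{1}{59 + X}}{7} = \frac{2}{7} + \frac{\frac{1}{59 + X} \left(- X + 2 P\right)}{7} = \frac{2}{7} + \frac{- X + 2 P}{7 \left(59 + X\right)}$)
$\left(m{\left(-64,-43 \right)} + 1418\right) \left(-1329 + 2460\right) = \left(\frac{118 - 43 + 2 \left(-64\right)}{7 \left(59 - 43\right)} + 1418\right) \left(-1329 + 2460\right) = \left(\frac{118 - 43 - 128}{7 \cdot 16} + 1418\right) 1131 = \left(\frac{1}{7} \cdot \frac{1}{16} \left(-53\right) + 1418\right) 1131 = \left(- \frac{53}{112} + 1418\right) 1131 = \frac{158763}{112} \cdot 1131 = \frac{179560953}{112}$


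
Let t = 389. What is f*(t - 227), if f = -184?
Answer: -29808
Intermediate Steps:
f*(t - 227) = -184*(389 - 227) = -184*162 = -29808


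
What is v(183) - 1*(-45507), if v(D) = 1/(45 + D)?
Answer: 10375597/228 ≈ 45507.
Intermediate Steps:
v(183) - 1*(-45507) = 1/(45 + 183) - 1*(-45507) = 1/228 + 45507 = 10375597/228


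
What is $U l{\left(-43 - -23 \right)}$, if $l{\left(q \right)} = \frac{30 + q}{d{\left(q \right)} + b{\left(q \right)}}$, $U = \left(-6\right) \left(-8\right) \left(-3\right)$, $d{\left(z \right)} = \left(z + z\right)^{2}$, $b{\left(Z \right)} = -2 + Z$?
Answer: $- \frac{240}{263} \approx -0.91255$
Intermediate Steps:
$d{\left(z \right)} = 4 z^{2}$ ($d{\left(z \right)} = \left(2 z\right)^{2} = 4 z^{2}$)
$U = -144$ ($U = 48 \left(-3\right) = -144$)
$l{\left(q \right)} = \frac{30 + q}{-2 + q + 4 q^{2}}$ ($l{\left(q \right)} = \frac{30 + q}{4 q^{2} + \left(-2 + q\right)} = \frac{30 + q}{-2 + q + 4 q^{2}}$)
$U l{\left(-43 - -23 \right)} = - 144 \frac{30 - 20}{-2 - 20 + 4 \left(-43 - -23\right)^{2}} = - 144 \frac{30 + \left(-43 + 23\right)}{-2 + \left(-43 + 23\right) + 4 \left(-43 + 23\right)^{2}} = - 144 \frac{30 - 20}{-2 - 20 + 4 \left(-20\right)^{2}} = - 144 \frac{1}{-2 - 20 + 4 \cdot 400} \cdot 10 = - 144 \frac{1}{-2 - 20 + 1600} \cdot 10 = - 144 \cdot \frac{1}{1578} \cdot 10 = \left(-144\right) \frac{5}{789} = - \frac{240}{263}$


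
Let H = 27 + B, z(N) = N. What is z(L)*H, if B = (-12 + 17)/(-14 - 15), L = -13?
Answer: -10114/29 ≈ -348.76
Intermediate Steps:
B = -5/29 (B = 5/(-29) = 5*(-1/29) = -5/29 ≈ -0.17241)
H = 778/29 (H = 27 - 5/29 = 778/29 ≈ 26.828)
z(L)*H = -13*778/29 = -10114/29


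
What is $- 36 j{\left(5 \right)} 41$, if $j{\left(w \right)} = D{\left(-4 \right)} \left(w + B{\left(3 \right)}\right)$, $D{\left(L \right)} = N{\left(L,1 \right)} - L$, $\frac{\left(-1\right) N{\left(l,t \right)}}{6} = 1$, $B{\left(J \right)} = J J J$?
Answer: $94464$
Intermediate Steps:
$B{\left(J \right)} = J^{3}$ ($B{\left(J \right)} = J^{2} J = J^{3}$)
$N{\left(l,t \right)} = -6$ ($N{\left(l,t \right)} = \left(-6\right) 1 = -6$)
$D{\left(L \right)} = -6 - L$
$j{\left(w \right)} = -54 - 2 w$ ($j{\left(w \right)} = \left(-6 - -4\right) \left(w + 3^{3}\right) = \left(-6 + 4\right) \left(w + 27\right) = - 2 \left(27 + w\right) = -54 - 2 w$)
$- 36 j{\left(5 \right)} 41 = - 36 \left(-54 - 10\right) 41 = \left(-36\right) \left(-64\right) 41 = 2304 \cdot 41 = 94464$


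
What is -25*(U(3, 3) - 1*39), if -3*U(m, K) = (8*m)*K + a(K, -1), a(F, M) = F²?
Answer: 1650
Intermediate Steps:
U(m, K) = -K²/3 - 8*K*m/3 (U(m, K) = -((8*m)*K + K²)/3 = -(8*K*m + K²)/3 = -(K² + 8*K*m)/3 = -K²/3 - 8*K*m/3)
-25*(U(3, 3) - 1*39) = -25*((⅓)*3*(-1*3 - 8*3) - 1*39) = -25*((⅓)*3*(-3 - 24) - 39) = -25*((⅓)*3*(-27) - 39) = -25*(-27 - 39) = -25*(-66) = 1650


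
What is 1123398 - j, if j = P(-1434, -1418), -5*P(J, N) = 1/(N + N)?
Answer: 15929783639/14180 ≈ 1.1234e+6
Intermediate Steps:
P(J, N) = -1/(10*N) (P(J, N) = -1/(5*(N + N)) = -1/(2*N)/5 = -1/(10*N))
j = 1/14180 (j = -⅒/(-1418) = -⅒*(-1/1418) = 1/14180 ≈ 7.0522e-5)
1123398 - j = 1123398 - 1*1/14180 = 1123398 - 1/14180 = 15929783639/14180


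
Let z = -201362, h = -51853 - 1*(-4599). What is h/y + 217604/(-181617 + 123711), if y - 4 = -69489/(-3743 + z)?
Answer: -280710216820528/25765535277 ≈ -10895.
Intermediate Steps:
h = -47254 (h = -51853 + 4599 = -47254)
y = 889909/205105 (y = 4 - 69489/(-3743 - 201362) = 4 - 69489/(-205105) = 4 - 69489*(-1/205105) = 4 + 69489/205105 = 889909/205105 ≈ 4.3388)
h/y + 217604/(-181617 + 123711) = -47254/889909/205105 + 217604/(-181617 + 123711) = -47254*205105/889909 + 217604/(-57906) = -9692031670/889909 + 217604*(-1/57906) = -9692031670/889909 - 108802/28953 = -280710216820528/25765535277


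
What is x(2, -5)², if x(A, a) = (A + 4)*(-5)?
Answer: 900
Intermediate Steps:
x(A, a) = -20 - 5*A (x(A, a) = (4 + A)*(-5) = -20 - 5*A)
x(2, -5)² = (-20 - 5*2)² = (-20 - 10)² = (-30)² = 900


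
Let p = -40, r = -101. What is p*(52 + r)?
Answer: 1960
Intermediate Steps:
p*(52 + r) = -40*(52 - 101) = -40*(-49) = 1960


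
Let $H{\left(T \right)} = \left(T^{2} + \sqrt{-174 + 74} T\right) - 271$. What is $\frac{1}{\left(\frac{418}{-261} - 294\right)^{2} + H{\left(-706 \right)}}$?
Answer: $\frac{2717205616109349}{1591278183176016954361} + \frac{32761722725460 i}{1591278183176016954361} \approx 1.7076 \cdot 10^{-6} + 2.0588 \cdot 10^{-8} i$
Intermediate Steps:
$H{\left(T \right)} = -271 + T^{2} + 10 i T$ ($H{\left(T \right)} = \left(T^{2} + \sqrt{-100} T\right) - 271 = \left(T^{2} + 10 i T\right) - 271 = -271 + T^{2} + 10 i T$)
$\frac{1}{\left(\frac{418}{-261} - 294\right)^{2} + H{\left(-706 \right)}} = \frac{1}{\left(\frac{418}{-261} - 294\right)^{2} + \left(-271 + \left(-706\right)^{2} + 10 i \left(-706\right)\right)} = \frac{1}{\left(418 \left(- \frac{1}{261}\right) - 294\right)^{2} - \left(-498165 + 7060 i\right)} = \frac{1}{\left(- \frac{418}{261} - 294\right)^{2} + \left(498165 - 7060 i\right)} = \frac{1}{\left(- \frac{77152}{261}\right)^{2} + \left(498165 - 7060 i\right)} = \frac{1}{\frac{5952431104}{68121} + \left(498165 - 7060 i\right)} = \frac{1}{\frac{39887929069}{68121} - 7060 i} = \frac{4640470641 \left(\frac{39887929069}{68121} + 7060 i\right)}{1591278183176016954361}$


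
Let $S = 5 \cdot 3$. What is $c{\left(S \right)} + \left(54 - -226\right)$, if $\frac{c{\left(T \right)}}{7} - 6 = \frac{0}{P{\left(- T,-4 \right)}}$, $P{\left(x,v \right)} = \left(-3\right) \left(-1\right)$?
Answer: $322$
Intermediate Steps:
$P{\left(x,v \right)} = 3$
$S = 15$
$c{\left(T \right)} = 42$ ($c{\left(T \right)} = 42 + 7 \cdot \frac{0}{3} = 42 + 7 \cdot 0 \cdot \frac{1}{3} = 42 + 7 \cdot 0 = 42 + 0 = 42$)
$c{\left(S \right)} + \left(54 - -226\right) = 42 + \left(54 - -226\right) = 42 + \left(54 + 226\right) = 42 + 280 = 322$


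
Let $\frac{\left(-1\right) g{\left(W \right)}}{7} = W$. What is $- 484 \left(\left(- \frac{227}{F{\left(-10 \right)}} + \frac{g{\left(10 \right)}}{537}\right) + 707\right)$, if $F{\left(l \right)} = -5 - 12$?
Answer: $- \frac{3182257408}{9129} \approx -3.4859 \cdot 10^{5}$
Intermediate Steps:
$g{\left(W \right)} = - 7 W$
$F{\left(l \right)} = -17$
$- 484 \left(\left(- \frac{227}{F{\left(-10 \right)}} + \frac{g{\left(10 \right)}}{537}\right) + 707\right) = - 484 \left(\left(- \frac{227}{-17} + \frac{\left(-7\right) 10}{537}\right) + 707\right) = - 484 \left(\left(\left(-227\right) \left(- \frac{1}{17}\right) - \frac{70}{537}\right) + 707\right) = - 484 \left(\left(\frac{227}{17} - \frac{70}{537}\right) + 707\right) = - 484 \left(\frac{120709}{9129} + 707\right) = \left(-484\right) \frac{6574912}{9129} = - \frac{3182257408}{9129}$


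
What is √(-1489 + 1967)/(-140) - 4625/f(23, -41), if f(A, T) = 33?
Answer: -4625/33 - √478/140 ≈ -140.31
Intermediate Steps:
√(-1489 + 1967)/(-140) - 4625/f(23, -41) = √(-1489 + 1967)/(-140) - 4625/33 = √478*(-1/140) - 4625*1/33 = -√478/140 - 4625/33 = -4625/33 - √478/140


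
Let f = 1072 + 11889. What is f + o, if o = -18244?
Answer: -5283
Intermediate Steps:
f = 12961
f + o = 12961 - 18244 = -5283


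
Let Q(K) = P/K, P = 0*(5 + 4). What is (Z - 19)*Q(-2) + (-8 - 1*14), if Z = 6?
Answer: -22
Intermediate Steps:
P = 0 (P = 0*9 = 0)
Q(K) = 0 (Q(K) = 0/K = 0)
(Z - 19)*Q(-2) + (-8 - 1*14) = (6 - 19)*0 + (-8 - 1*14) = -13*0 + (-8 - 14) = 0 - 22 = -22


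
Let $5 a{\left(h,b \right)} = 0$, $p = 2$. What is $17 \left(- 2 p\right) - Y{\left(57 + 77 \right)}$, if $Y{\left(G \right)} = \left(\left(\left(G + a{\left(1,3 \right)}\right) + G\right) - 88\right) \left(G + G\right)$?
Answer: $-48308$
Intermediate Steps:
$a{\left(h,b \right)} = 0$ ($a{\left(h,b \right)} = \frac{1}{5} \cdot 0 = 0$)
$Y{\left(G \right)} = 2 G \left(-88 + 2 G\right)$ ($Y{\left(G \right)} = \left(\left(\left(G + 0\right) + G\right) - 88\right) \left(G + G\right) = \left(\left(G + G\right) - 88\right) 2 G = \left(2 G - 88\right) 2 G = \left(-88 + 2 G\right) 2 G = 2 G \left(-88 + 2 G\right)$)
$17 \left(- 2 p\right) - Y{\left(57 + 77 \right)} = 17 \left(\left(-2\right) 2\right) - 4 \left(57 + 77\right) \left(-44 + \left(57 + 77\right)\right) = 17 \left(-4\right) - 4 \cdot 134 \left(-44 + 134\right) = -68 - 4 \cdot 134 \cdot 90 = -68 - 48240 = -48308$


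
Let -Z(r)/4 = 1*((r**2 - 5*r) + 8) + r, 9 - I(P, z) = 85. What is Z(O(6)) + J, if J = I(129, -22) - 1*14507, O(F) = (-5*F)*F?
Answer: -147095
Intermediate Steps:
O(F) = -5*F**2
I(P, z) = -76 (I(P, z) = 9 - 1*85 = 9 - 85 = -76)
J = -14583 (J = -76 - 1*14507 = -76 - 14507 = -14583)
Z(r) = -32 - 4*r**2 + 16*r (Z(r) = -4*(1*((r**2 - 5*r) + 8) + r) = -4*(1*(8 + r**2 - 5*r) + r) = -4*((8 + r**2 - 5*r) + r) = -4*(8 + r**2 - 4*r) = -32 - 4*r**2 + 16*r)
Z(O(6)) + J = (-32 - 4*(-5*6**2)**2 + 16*(-5*6**2)) - 14583 = (-32 - 4*(-5*36)**2 + 16*(-5*36)) - 14583 = (-32 - 4*(-180)**2 + 16*(-180)) - 14583 = (-32 - 4*32400 - 2880) - 14583 = (-32 - 129600 - 2880) - 14583 = -132512 - 14583 = -147095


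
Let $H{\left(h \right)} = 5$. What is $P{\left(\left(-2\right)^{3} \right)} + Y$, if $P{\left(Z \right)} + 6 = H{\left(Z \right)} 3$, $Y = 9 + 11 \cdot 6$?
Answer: $84$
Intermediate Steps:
$Y = 75$ ($Y = 9 + 66 = 75$)
$P{\left(Z \right)} = 9$ ($P{\left(Z \right)} = -6 + 5 \cdot 3 = -6 + 15 = 9$)
$P{\left(\left(-2\right)^{3} \right)} + Y = 9 + 75 = 84$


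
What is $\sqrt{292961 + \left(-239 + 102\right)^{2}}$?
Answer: $\sqrt{311730} \approx 558.33$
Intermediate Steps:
$\sqrt{292961 + \left(-239 + 102\right)^{2}} = \sqrt{292961 + \left(-137\right)^{2}} = \sqrt{292961 + 18769} = \sqrt{311730}$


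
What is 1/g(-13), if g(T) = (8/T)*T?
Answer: ⅛ ≈ 0.12500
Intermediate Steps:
g(T) = 8
1/g(-13) = 1/8 = ⅛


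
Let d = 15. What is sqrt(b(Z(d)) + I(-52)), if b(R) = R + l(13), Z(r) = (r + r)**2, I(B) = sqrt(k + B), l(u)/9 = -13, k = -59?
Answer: sqrt(783 + I*sqrt(111)) ≈ 27.983 + 0.1883*I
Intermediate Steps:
l(u) = -117 (l(u) = 9*(-13) = -117)
I(B) = sqrt(-59 + B)
Z(r) = 4*r**2 (Z(r) = (2*r)**2 = 4*r**2)
b(R) = -117 + R (b(R) = R - 117 = -117 + R)
sqrt(b(Z(d)) + I(-52)) = sqrt((-117 + 4*15**2) + sqrt(-59 - 52)) = sqrt((-117 + 4*225) + sqrt(-111)) = sqrt((-117 + 900) + I*sqrt(111)) = sqrt(783 + I*sqrt(111))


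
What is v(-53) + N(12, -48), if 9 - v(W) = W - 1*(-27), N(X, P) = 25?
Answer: 60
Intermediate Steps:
v(W) = -18 - W (v(W) = 9 - (W - 1*(-27)) = 9 - (W + 27) = 9 - (27 + W) = 9 + (-27 - W) = -18 - W)
v(-53) + N(12, -48) = (-18 - 1*(-53)) + 25 = (-18 + 53) + 25 = 35 + 25 = 60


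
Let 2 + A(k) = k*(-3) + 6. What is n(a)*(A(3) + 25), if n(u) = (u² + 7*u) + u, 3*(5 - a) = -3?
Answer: 1680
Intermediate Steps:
a = 6 (a = 5 - ⅓*(-3) = 5 + 1 = 6)
A(k) = 4 - 3*k (A(k) = -2 + (k*(-3) + 6) = -2 + (-3*k + 6) = -2 + (6 - 3*k) = 4 - 3*k)
n(u) = u² + 8*u
n(a)*(A(3) + 25) = (6*(8 + 6))*((4 - 3*3) + 25) = (6*14)*((4 - 9) + 25) = 84*(-5 + 25) = 84*20 = 1680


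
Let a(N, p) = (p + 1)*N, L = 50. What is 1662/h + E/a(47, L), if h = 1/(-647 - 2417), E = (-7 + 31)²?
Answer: -4068801840/799 ≈ -5.0924e+6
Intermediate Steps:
E = 576 (E = 24² = 576)
h = -1/3064 (h = 1/(-3064) = -1/3064 ≈ -0.00032637)
a(N, p) = N*(1 + p) (a(N, p) = (1 + p)*N = N*(1 + p))
1662/h + E/a(47, L) = 1662/(-1/3064) + 576/((47*(1 + 50))) = 1662*(-3064) + 576/((47*51)) = -5092368 + 576/2397 = -5092368 + 576*(1/2397) = -5092368 + 192/799 = -4068801840/799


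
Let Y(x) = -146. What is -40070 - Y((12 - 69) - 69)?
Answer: -39924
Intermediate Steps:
-40070 - Y((12 - 69) - 69) = -40070 - 1*(-146) = -40070 + 146 = -39924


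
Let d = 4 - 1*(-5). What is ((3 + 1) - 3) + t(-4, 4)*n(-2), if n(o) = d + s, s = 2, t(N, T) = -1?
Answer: -10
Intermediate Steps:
d = 9 (d = 4 + 5 = 9)
n(o) = 11 (n(o) = 9 + 2 = 11)
((3 + 1) - 3) + t(-4, 4)*n(-2) = ((3 + 1) - 3) - 1*11 = (4 - 3) - 11 = 1 - 11 = -10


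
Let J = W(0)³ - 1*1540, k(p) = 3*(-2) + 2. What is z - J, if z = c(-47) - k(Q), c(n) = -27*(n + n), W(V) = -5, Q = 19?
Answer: 4207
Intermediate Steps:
k(p) = -4 (k(p) = -6 + 2 = -4)
c(n) = -54*n
J = -1665 (J = (-5)³ - 1*1540 = -125 - 1540 = -1665)
z = 2542 (z = -54*(-47) - 1*(-4) = 2538 + 4 = 2542)
z - J = 2542 - 1*(-1665) = 2542 + 1665 = 4207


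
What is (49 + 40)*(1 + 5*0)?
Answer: 89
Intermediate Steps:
(49 + 40)*(1 + 5*0) = 89*(1 + 0) = 89*1 = 89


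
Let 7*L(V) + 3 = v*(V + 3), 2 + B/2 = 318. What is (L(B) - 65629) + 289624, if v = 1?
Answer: 1568597/7 ≈ 2.2409e+5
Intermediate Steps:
B = 632 (B = -4 + 2*318 = -4 + 636 = 632)
L(V) = V/7 (L(V) = -3/7 + (1*(V + 3))/7 = -3/7 + (1*(3 + V))/7 = -3/7 + (3 + V)/7 = -3/7 + (3/7 + V/7) = V/7)
(L(B) - 65629) + 289624 = ((1/7)*632 - 65629) + 289624 = (632/7 - 65629) + 289624 = -458771/7 + 289624 = 1568597/7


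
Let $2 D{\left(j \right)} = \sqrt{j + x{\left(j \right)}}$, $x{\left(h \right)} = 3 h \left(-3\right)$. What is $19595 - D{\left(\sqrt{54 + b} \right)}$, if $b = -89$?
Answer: $19595 + \sqrt{2} \sqrt[4]{35} \left(- i\right)^{\frac{5}{2}} \approx 19593.0 + 2.4323 i$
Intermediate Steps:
$x{\left(h \right)} = - 9 h$
$D{\left(j \right)} = \sqrt{2} \sqrt{- j}$ ($D{\left(j \right)} = \frac{\sqrt{j - 9 j}}{2} = \frac{\sqrt{- 8 j}}{2} = \frac{2 \sqrt{2} \sqrt{- j}}{2} = \sqrt{2} \sqrt{- j}$)
$19595 - D{\left(\sqrt{54 + b} \right)} = 19595 - \sqrt{2} \sqrt{- \sqrt{54 - 89}} = 19595 - \sqrt{2} \sqrt{- \sqrt{-35}} = 19595 - \sqrt{2} \sqrt{- i \sqrt{35}} = 19595 - \sqrt{2} \sqrt[4]{35} \sqrt{- i}$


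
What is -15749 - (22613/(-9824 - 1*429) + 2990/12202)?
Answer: -985033272519/62553553 ≈ -15747.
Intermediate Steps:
-15749 - (22613/(-9824 - 1*429) + 2990/12202) = -15749 - (22613/(-9824 - 429) + 2990*(1/12202)) = -15749 - (22613/(-10253) + 1495/6101) = -15749 - (22613*(-1/10253) + 1495/6101) = -15749 - (-22613/10253 + 1495/6101) = -15749 - 1*(-122633678/62553553) = -15749 + 122633678/62553553 = -985033272519/62553553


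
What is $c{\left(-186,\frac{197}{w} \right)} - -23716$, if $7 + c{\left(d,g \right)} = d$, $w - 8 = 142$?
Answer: $23523$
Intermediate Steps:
$w = 150$ ($w = 8 + 142 = 150$)
$c{\left(d,g \right)} = -7 + d$
$c{\left(-186,\frac{197}{w} \right)} - -23716 = \left(-7 - 186\right) - -23716 = -193 + 23716 = 23523$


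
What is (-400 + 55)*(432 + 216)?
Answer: -223560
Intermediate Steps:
(-400 + 55)*(432 + 216) = -345*648 = -223560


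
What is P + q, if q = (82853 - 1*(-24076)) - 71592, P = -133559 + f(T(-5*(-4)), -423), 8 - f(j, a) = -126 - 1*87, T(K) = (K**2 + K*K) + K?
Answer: -98001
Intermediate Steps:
T(K) = K + 2*K**2 (T(K) = (K**2 + K**2) + K = 2*K**2 + K = K + 2*K**2)
f(j, a) = 221 (f(j, a) = 8 - (-126 - 1*87) = 8 - (-126 - 87) = 8 - 1*(-213) = 8 + 213 = 221)
P = -133338 (P = -133559 + 221 = -133338)
q = 35337 (q = (82853 + 24076) - 71592 = 106929 - 71592 = 35337)
P + q = -133338 + 35337 = -98001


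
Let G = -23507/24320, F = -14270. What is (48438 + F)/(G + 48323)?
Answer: 830965760/1175191853 ≈ 0.70709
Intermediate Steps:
G = -23507/24320 (G = -23507*1/24320 = -23507/24320 ≈ -0.96657)
(48438 + F)/(G + 48323) = (48438 - 14270)/(-23507/24320 + 48323) = 34168/(1175191853/24320) = 34168*(24320/1175191853) = 830965760/1175191853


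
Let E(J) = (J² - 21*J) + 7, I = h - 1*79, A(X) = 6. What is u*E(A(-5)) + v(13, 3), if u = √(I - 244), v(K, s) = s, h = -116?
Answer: 3 - 83*I*√439 ≈ 3.0 - 1739.0*I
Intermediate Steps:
I = -195 (I = -116 - 1*79 = -116 - 79 = -195)
E(J) = 7 + J² - 21*J
u = I*√439 (u = √(-195 - 244) = √(-439) = I*√439 ≈ 20.952*I)
u*E(A(-5)) + v(13, 3) = (I*√439)*(7 + 6² - 21*6) + 3 = (I*√439)*(7 + 36 - 126) + 3 = (I*√439)*(-83) + 3 = -83*I*√439 + 3 = 3 - 83*I*√439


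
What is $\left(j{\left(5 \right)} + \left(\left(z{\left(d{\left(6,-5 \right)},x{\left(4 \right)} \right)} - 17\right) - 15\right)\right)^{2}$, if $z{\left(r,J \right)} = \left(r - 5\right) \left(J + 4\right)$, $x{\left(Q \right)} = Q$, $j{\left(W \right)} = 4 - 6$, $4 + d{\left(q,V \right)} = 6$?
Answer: $3364$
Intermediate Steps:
$d{\left(q,V \right)} = 2$ ($d{\left(q,V \right)} = -4 + 6 = 2$)
$j{\left(W \right)} = -2$ ($j{\left(W \right)} = 4 - 6 = -2$)
$z{\left(r,J \right)} = \left(-5 + r\right) \left(4 + J\right)$
$\left(j{\left(5 \right)} + \left(\left(z{\left(d{\left(6,-5 \right)},x{\left(4 \right)} \right)} - 17\right) - 15\right)\right)^{2} = \left(-2 + \left(\left(\left(-20 - 20 + 4 \cdot 2 + 4 \cdot 2\right) - 17\right) - 15\right)\right)^{2} = \left(-2 + \left(\left(\left(-20 - 20 + 8 + 8\right) - 17\right) - 15\right)\right)^{2} = \left(-2 - 56\right)^{2} = \left(-58\right)^{2} = 3364$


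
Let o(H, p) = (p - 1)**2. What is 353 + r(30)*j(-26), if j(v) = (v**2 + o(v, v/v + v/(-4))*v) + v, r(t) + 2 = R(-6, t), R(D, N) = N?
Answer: -12205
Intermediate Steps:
o(H, p) = (-1 + p)**2
r(t) = -2 + t
j(v) = v + v**2 + v**3/16 (j(v) = (v**2 + (-1 + (v/v + v/(-4)))**2*v) + v = (v**2 + (-1 + (1 + v*(-1/4)))**2*v) + v = (v**2 + (-1 + (1 - v/4))**2*v) + v = (v**2 + (-v/4)**2*v) + v = (v**2 + (v**2/16)*v) + v = (v**2 + v**3/16) + v = v + v**2 + v**3/16)
353 + r(30)*j(-26) = 353 + (-2 + 30)*(-26*(1 - 26 + (1/16)*(-26)**2)) = 353 + 28*(-26*(1 - 26 + (1/16)*676)) = 353 + 28*(-26*(1 - 26 + 169/4)) = 353 + 28*(-26*69/4) = 353 + 28*(-897/2) = 353 - 12558 = -12205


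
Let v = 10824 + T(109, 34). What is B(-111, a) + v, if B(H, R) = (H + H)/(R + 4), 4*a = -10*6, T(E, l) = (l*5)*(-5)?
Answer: 109936/11 ≈ 9994.2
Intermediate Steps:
T(E, l) = -25*l (T(E, l) = (5*l)*(-5) = -25*l)
a = -15 (a = (-10*6)/4 = (¼)*(-60) = -15)
B(H, R) = 2*H/(4 + R) (B(H, R) = (2*H)/(4 + R) = 2*H/(4 + R))
v = 9974 (v = 10824 - 25*34 = 10824 - 850 = 9974)
B(-111, a) + v = 2*(-111)/(4 - 15) + 9974 = 2*(-111)/(-11) + 9974 = 2*(-111)*(-1/11) + 9974 = 222/11 + 9974 = 109936/11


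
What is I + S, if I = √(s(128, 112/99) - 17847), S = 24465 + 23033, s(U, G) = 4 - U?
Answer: 47498 + I*√17971 ≈ 47498.0 + 134.06*I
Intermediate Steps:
S = 47498
I = I*√17971 (I = √((4 - 1*128) - 17847) = √((4 - 128) - 17847) = √(-124 - 17847) = √(-17971) = I*√17971 ≈ 134.06*I)
I + S = I*√17971 + 47498 = 47498 + I*√17971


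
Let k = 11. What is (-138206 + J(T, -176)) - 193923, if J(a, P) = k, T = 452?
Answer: -332118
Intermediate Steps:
J(a, P) = 11
(-138206 + J(T, -176)) - 193923 = (-138206 + 11) - 193923 = -138195 - 193923 = -332118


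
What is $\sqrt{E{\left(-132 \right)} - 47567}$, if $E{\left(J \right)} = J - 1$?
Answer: $30 i \sqrt{53} \approx 218.4 i$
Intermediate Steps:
$E{\left(J \right)} = -1 + J$ ($E{\left(J \right)} = J - 1 = -1 + J$)
$\sqrt{E{\left(-132 \right)} - 47567} = \sqrt{\left(-1 - 132\right) - 47567} = \sqrt{-133 - 47567} = \sqrt{-47700} = 30 i \sqrt{53}$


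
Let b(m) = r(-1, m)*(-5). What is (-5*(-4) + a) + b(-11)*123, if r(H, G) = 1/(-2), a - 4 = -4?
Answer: 655/2 ≈ 327.50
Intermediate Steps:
a = 0 (a = 4 - 4 = 0)
r(H, G) = -1/2
b(m) = 5/2 (b(m) = -1/2*(-5) = 5/2)
(-5*(-4) + a) + b(-11)*123 = (-5*(-4) + 0) + (5/2)*123 = (20 + 0) + 615/2 = 20 + 615/2 = 655/2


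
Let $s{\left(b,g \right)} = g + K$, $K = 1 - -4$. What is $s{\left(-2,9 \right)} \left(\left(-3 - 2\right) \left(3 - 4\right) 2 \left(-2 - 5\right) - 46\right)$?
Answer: $-1624$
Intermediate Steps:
$K = 5$ ($K = 1 + 4 = 5$)
$s{\left(b,g \right)} = 5 + g$ ($s{\left(b,g \right)} = g + 5 = 5 + g$)
$s{\left(-2,9 \right)} \left(\left(-3 - 2\right) \left(3 - 4\right) 2 \left(-2 - 5\right) - 46\right) = \left(5 + 9\right) \left(\left(-3 - 2\right) \left(3 - 4\right) 2 \left(-2 - 5\right) - 46\right) = 14 \left(\left(-5\right) \left(-1\right) 2 \left(-2 - 5\right) - 46\right) = 14 \left(5 \cdot 2 \left(-7\right) - 46\right) = 14 \left(10 \left(-7\right) - 46\right) = 14 \left(-70 - 46\right) = 14 \left(-116\right) = -1624$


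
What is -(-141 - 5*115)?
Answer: 716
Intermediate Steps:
-(-141 - 5*115) = -(-141 - 575) = -1*(-716) = 716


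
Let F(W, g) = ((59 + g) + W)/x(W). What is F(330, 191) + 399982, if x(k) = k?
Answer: 13199464/33 ≈ 3.9998e+5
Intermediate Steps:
F(W, g) = (59 + W + g)/W (F(W, g) = ((59 + g) + W)/W = (59 + W + g)/W)
F(330, 191) + 399982 = (59 + 330 + 191)/330 + 399982 = (1/330)*580 + 399982 = 58/33 + 399982 = 13199464/33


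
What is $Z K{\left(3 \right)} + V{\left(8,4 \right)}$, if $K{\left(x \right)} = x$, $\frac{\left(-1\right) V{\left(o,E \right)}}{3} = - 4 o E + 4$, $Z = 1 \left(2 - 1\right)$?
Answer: $375$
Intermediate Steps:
$Z = 1$ ($Z = 1 \cdot 1 = 1$)
$V{\left(o,E \right)} = -12 + 12 E o$ ($V{\left(o,E \right)} = - 3 \left(- 4 o E + 4\right) = - 3 \left(- 4 E o + 4\right) = - 3 \left(4 - 4 E o\right) = -12 + 12 E o$)
$Z K{\left(3 \right)} + V{\left(8,4 \right)} = 1 \cdot 3 - \left(12 - 384\right) = 3 + \left(-12 + 384\right) = 3 + 372 = 375$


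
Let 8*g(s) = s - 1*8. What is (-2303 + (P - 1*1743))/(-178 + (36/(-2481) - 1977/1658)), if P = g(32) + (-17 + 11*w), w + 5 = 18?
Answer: 5370857222/245722423 ≈ 21.857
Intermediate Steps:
w = 13 (w = -5 + 18 = 13)
g(s) = -1 + s/8 (g(s) = (s - 1*8)/8 = (s - 8)/8 = (-8 + s)/8 = -1 + s/8)
P = 129 (P = (-1 + (⅛)*32) + (-17 + 11*13) = (-1 + 4) + (-17 + 143) = 3 + 126 = 129)
(-2303 + (P - 1*1743))/(-178 + (36/(-2481) - 1977/1658)) = (-2303 + (129 - 1*1743))/(-178 + (36/(-2481) - 1977/1658)) = (-2303 + (129 - 1743))/(-178 + (36*(-1/2481) - 1977*1/1658)) = (-2303 - 1614)/(-178 + (-12/827 - 1977/1658)) = -3917/(-178 - 1654875/1371166) = -3917/(-245722423/1371166) = -3917*(-1371166/245722423) = 5370857222/245722423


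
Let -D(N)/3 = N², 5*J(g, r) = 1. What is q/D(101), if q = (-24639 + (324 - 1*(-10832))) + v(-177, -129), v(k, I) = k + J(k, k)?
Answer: 68299/153015 ≈ 0.44635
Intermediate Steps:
J(g, r) = ⅕ (J(g, r) = (⅕)*1 = ⅕)
v(k, I) = ⅕ + k (v(k, I) = k + ⅕ = ⅕ + k)
D(N) = -3*N²
q = -68299/5 (q = (-24639 + (324 - 1*(-10832))) + (⅕ - 177) = (-24639 + (324 + 10832)) - 884/5 = (-24639 + 11156) - 884/5 = -13483 - 884/5 = -68299/5 ≈ -13660.)
q/D(101) = -68299/(5*((-3*101²))) = -68299/(5*((-3*10201))) = -68299/5/(-30603) = -68299/5*(-1/30603) = 68299/153015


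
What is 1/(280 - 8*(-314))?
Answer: 1/2792 ≈ 0.00035817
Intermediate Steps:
1/(280 - 8*(-314)) = 1/(280 + 2512) = 1/2792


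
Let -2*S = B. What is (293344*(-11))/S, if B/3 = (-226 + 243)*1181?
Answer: 6453568/60231 ≈ 107.15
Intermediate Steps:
B = 60231 (B = 3*((-226 + 243)*1181) = 3*(17*1181) = 3*20077 = 60231)
S = -60231/2 (S = -1/2*60231 = -60231/2 ≈ -30116.)
(293344*(-11))/S = (293344*(-11))/(-60231/2) = -3226784*(-2/60231) = 6453568/60231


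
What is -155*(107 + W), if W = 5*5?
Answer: -20460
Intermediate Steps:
W = 25
-155*(107 + W) = -155*(107 + 25) = -155*132 = -20460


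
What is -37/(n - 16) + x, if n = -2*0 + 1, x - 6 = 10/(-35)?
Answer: 859/105 ≈ 8.1810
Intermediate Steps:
x = 40/7 (x = 6 + 10/(-35) = 6 + 10*(-1/35) = 6 - 2/7 = 40/7 ≈ 5.7143)
n = 1 (n = 0 + 1 = 1)
-37/(n - 16) + x = -37/(1 - 16) + 40/7 = -37/(-15) + 40/7 = -37*(-1/15) + 40/7 = 37/15 + 40/7 = 859/105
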